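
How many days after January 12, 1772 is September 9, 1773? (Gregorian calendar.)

Jan 12, 1772 → Jan 12, 1773: 366 days (Feb 29, 1772 is in that span).
Jan 12, 1773 → Feb 12, 1773: 31 days (January has 31).
Feb 12, 1773 → Mar 12, 1773: 28 days (February has 28).
Mar 12, 1773 → Apr 12, 1773: 31 days (March has 31).
Apr 12, 1773 → May 12, 1773: 30 days (April has 30).
May 12, 1773 → Jun 12, 1773: 31 days (May has 31).
Jun 12, 1773 → Jul 12, 1773: 30 days (June has 30).
Jul 12, 1773 → Aug 12, 1773: 31 days (July has 31).
Aug 12, 1773 → Sep 9, 1773: 28 days.
Total: 606 days.

606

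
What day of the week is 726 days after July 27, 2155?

Friday

Jul 27, 2155 is a Sunday.
726 mod 7 = 5, so 726 days after a Sunday is Sunday + 5 = Friday.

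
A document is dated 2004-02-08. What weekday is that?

Doomsday rule: the anchor day for the 2000s is Tuesday. For year 04: 4÷12 = 0 r 4, and 4÷4 = 1, so 0+4+1 = 5.
Tuesday + 5 ≡ Sunday — that's 2004's doomsday.
In February the doomsday date is Feb 29 (2004 is a leap year (divisible by 4)).
Feb 8 is 21 days before Feb 29; 21 mod 7 = 0, so Sunday − 0 = Sunday.

Sunday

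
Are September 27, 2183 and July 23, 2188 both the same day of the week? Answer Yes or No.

No

From Sep 27, 2183 to Jul 23, 2188 is 1761 days.
1761 mod 7 = 4, so they are different weekdays.
(Sep 27, 2183 is a Saturday; Jul 23, 2188 is a Wednesday.)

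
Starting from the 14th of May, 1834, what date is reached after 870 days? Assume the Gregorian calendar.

September 30, 1836

+365 (one year) → May 14, 1835 (505 left).
+366 (one year; includes Feb 29, 1836) → May 14, 1836 (139 left).
May has 31 days: +18 → Jun 1, 1836 (121 left).
Jun has 30 days: +30 → Jul 1, 1836 (91 left).
Jul has 31 days: +31 → Aug 1, 1836 (60 left).
Aug has 31 days: +31 → Sep 1, 1836 (29 left).
+29 → Sep 30, 1836.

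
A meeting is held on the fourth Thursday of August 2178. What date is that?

August 1, 2178 is a Saturday.
The first Thursday is therefore August 6 (5 days later).
The fourth Thursday is 6 + 3×7 = August 27.

August 27, 2178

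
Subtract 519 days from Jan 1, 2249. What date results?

August 1, 2247

−366 (one year; includes Feb 29, 2248) → Jan 1, 2248 (153 left).
−1 → Dec 31, 2247 (end of Dec, 31 days; 152 left).
−31 → Nov 30, 2247 (end of Nov, 30 days; 121 left).
−30 → Oct 31, 2247 (end of Oct, 31 days; 91 left).
−31 → Sep 30, 2247 (end of Sep, 30 days; 60 left).
−30 → Aug 31, 2247 (end of Aug, 31 days; 30 left).
−30 → Aug 1, 2247.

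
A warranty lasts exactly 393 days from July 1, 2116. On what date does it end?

Jul has 31 days: +31 → Aug 1, 2116 (362 left).
Aug has 31 days: +31 → Sep 1, 2116 (331 left).
Sep has 30 days: +30 → Oct 1, 2116 (301 left).
Oct has 31 days: +31 → Nov 1, 2116 (270 left).
Nov has 30 days: +30 → Dec 1, 2116 (240 left).
Dec has 31 days: +31 → Jan 1, 2117 (209 left).
Jan has 31 days: +31 → Feb 1, 2117 (178 left).
Feb has 28 days: +28 → Mar 1, 2117 (150 left).
Mar has 31 days: +31 → Apr 1, 2117 (119 left).
Apr has 30 days: +30 → May 1, 2117 (89 left).
May has 31 days: +31 → Jun 1, 2117 (58 left).
Jun has 30 days: +30 → Jul 1, 2117 (28 left).
+28 → Jul 29, 2117.

July 29, 2117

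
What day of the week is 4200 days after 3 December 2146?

Dec 3, 2146 is a Saturday.
4200 mod 7 = 0, so 4200 days after a Saturday is Saturday + 0 = Saturday.

Saturday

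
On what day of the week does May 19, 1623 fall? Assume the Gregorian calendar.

Friday

Doomsday rule: the anchor day for the 1600s is Tuesday. For year 23: 23÷12 = 1 r 11, and 11÷4 = 2, so 1+11+2 = 14.
Tuesday + 14 ≡ Tuesday — that's 1623's doomsday.
In May the doomsday date is May 9.
May 19 is 10 days after May 9; 10 mod 7 = 3, so Tuesday + 3 = Friday.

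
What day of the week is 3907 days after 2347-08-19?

Wednesday

First find the weekday of Aug 19, 2347. Doomsday rule: the anchor day for the 2300s is Wednesday. For year 47: 47÷12 = 3 r 11, and 11÷4 = 2, so 3+11+2 = 16.
Wednesday + 16 ≡ Friday — that's 2347's doomsday.
In August the doomsday date is Aug 8.
Aug 19 is 11 days after Aug 8; 11 mod 7 = 4, so Friday + 4 = Tuesday.
3907 mod 7 = 1, so 3907 days after a Tuesday is Tuesday + 1 = Wednesday.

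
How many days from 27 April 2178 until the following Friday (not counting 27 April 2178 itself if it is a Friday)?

4

Apr 27, 2178 is a Monday.
From Monday to the next Friday is 4 days.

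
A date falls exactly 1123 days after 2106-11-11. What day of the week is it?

Sunday

First find the weekday of Nov 11, 2106. Doomsday rule: the anchor day for the 2100s is Sunday. For year 06: 6÷12 = 0 r 6, and 6÷4 = 1, so 0+6+1 = 7.
Sunday + 7 ≡ Sunday — that's 2106's doomsday.
In November the doomsday date is Nov 7.
Nov 11 is 4 days after Nov 7; 4 mod 7 = 4, so Sunday + 4 = Thursday.
1123 mod 7 = 3, so 1123 days after a Thursday is Thursday + 3 = Sunday.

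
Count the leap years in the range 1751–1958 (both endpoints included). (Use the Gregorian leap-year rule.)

Multiples of 4 in [1751,1958]: 52.
Of those, multiples of 100: 2 (not leap unless ÷400).
Multiples of 400: 0.
Leap years = 52 − 2 + 0 = 50.

50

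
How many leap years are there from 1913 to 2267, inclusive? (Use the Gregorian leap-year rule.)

86

Multiples of 4 in [1913,2267]: 88.
Of those, multiples of 100: 3 (not leap unless ÷400).
Multiples of 400: 1.
Leap years = 88 − 3 + 1 = 86.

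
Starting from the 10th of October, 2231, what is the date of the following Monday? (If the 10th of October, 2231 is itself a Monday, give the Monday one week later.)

October 17, 2231

Oct 10, 2231 is a Monday.
From Monday to the next Monday is 7 days.
Oct 10, 2231 + 7 = Oct 17, 2231.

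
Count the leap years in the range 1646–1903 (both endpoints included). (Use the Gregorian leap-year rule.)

Multiples of 4 in [1646,1903]: 64.
Of those, multiples of 100: 3 (not leap unless ÷400).
Multiples of 400: 0.
Leap years = 64 − 3 + 0 = 61.

61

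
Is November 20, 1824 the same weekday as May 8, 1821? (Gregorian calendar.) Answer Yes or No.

No

From May 8, 1821 to Nov 20, 1824 is 1292 days.
1292 mod 7 = 4, so they are different weekdays.
(May 8, 1821 is a Tuesday; Nov 20, 1824 is a Saturday.)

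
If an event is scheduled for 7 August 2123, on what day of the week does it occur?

Saturday

Doomsday rule: the anchor day for the 2100s is Sunday. For year 23: 23÷12 = 1 r 11, and 11÷4 = 2, so 1+11+2 = 14.
Sunday + 14 ≡ Sunday — that's 2123's doomsday.
In August the doomsday date is Aug 8.
Aug 7 is 1 day before Aug 8; 1 mod 7 = 1, so Sunday − 1 = Saturday.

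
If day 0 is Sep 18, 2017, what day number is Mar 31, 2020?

Sep 18, 2017 → Sep 18, 2018: 365 days.
Sep 18, 2018 → Sep 18, 2019: 365 days.
Sep 18, 2019 → Oct 18, 2019: 30 days (September has 30).
Oct 18, 2019 → Nov 18, 2019: 31 days (October has 31).
Nov 18, 2019 → Dec 18, 2019: 30 days (November has 30).
Dec 18, 2019 → Jan 18, 2020: 31 days (December has 31).
Jan 18, 2020 → Feb 18, 2020: 31 days (January has 31).
Feb 18, 2020 → Mar 18, 2020: 29 days (February has 29).
Mar 18, 2020 → Mar 31, 2020: 13 days.
Total: 925 days.

925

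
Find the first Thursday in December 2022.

December 1, 2022

December 1, 2022 is a Thursday.
The first Thursday is therefore December 1 (same day).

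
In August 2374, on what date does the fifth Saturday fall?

August 31, 2374

August 1, 2374 is a Thursday.
The first Saturday is therefore August 3 (2 days later).
The fifth Saturday is 3 + 4×7 = August 31.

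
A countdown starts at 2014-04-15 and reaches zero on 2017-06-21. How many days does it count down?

1163

Apr 15, 2014 → Apr 15, 2015: 365 days.
Apr 15, 2015 → Apr 15, 2016: 366 days (Feb 29, 2016 is in that span).
Apr 15, 2016 → Apr 15, 2017: 365 days.
Apr 15, 2017 → May 15, 2017: 30 days (April has 30).
May 15, 2017 → Jun 15, 2017: 31 days (May has 31).
Jun 15, 2017 → Jun 21, 2017: 6 days.
Total: 1163 days.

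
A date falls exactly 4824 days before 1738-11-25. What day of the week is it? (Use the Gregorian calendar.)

Monday

First find the weekday of Nov 25, 1738. Doomsday rule: the anchor day for the 1700s is Sunday. For year 38: 38÷12 = 3 r 2, and 2÷4 = 0, so 3+2+0 = 5.
Sunday + 5 ≡ Friday — that's 1738's doomsday.
In November the doomsday date is Nov 7.
Nov 25 is 18 days after Nov 7; 18 mod 7 = 4, so Friday + 4 = Tuesday.
4824 mod 7 = 1, so 4824 days before a Tuesday is Tuesday − 1 = Monday.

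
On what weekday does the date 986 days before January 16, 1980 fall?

Thursday

First find the weekday of Jan 16, 1980. Doomsday rule: the anchor day for the 1900s is Wednesday. For year 80: 80÷12 = 6 r 8, and 8÷4 = 2, so 6+8+2 = 16.
Wednesday + 16 ≡ Friday — that's 1980's doomsday.
In January the doomsday date is Jan 4 (1980 is a leap year (divisible by 4)).
Jan 16 is 12 days after Jan 4; 12 mod 7 = 5, so Friday + 5 = Wednesday.
986 mod 7 = 6, so 986 days before a Wednesday is Wednesday − 6 = Thursday.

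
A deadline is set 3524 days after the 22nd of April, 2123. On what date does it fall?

December 14, 2132

+366 (one year; includes Feb 29, 2124) → Apr 22, 2124 (3158 left).
+365 (one year) → Apr 22, 2125 (2793 left).
+365 (one year) → Apr 22, 2126 (2428 left).
+365 (one year) → Apr 22, 2127 (2063 left).
+366 (one year; includes Feb 29, 2128) → Apr 22, 2128 (1697 left).
+365 (one year) → Apr 22, 2129 (1332 left).
+365 (one year) → Apr 22, 2130 (967 left).
+365 (one year) → Apr 22, 2131 (602 left).
+366 (one year; includes Feb 29, 2132) → Apr 22, 2132 (236 left).
Apr has 30 days: +9 → May 1, 2132 (227 left).
May has 31 days: +31 → Jun 1, 2132 (196 left).
Jun has 30 days: +30 → Jul 1, 2132 (166 left).
Jul has 31 days: +31 → Aug 1, 2132 (135 left).
Aug has 31 days: +31 → Sep 1, 2132 (104 left).
Sep has 30 days: +30 → Oct 1, 2132 (74 left).
Oct has 31 days: +31 → Nov 1, 2132 (43 left).
Nov has 30 days: +30 → Dec 1, 2132 (13 left).
+13 → Dec 14, 2132.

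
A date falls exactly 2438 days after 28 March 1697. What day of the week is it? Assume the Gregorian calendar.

Saturday

Mar 28, 1697 is a Thursday.
2438 mod 7 = 2, so 2438 days after a Thursday is Thursday + 2 = Saturday.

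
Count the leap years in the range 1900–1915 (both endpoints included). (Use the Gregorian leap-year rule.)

3

Multiples of 4 in [1900,1915]: 4.
Of those, multiples of 100: 1 (not leap unless ÷400).
Multiples of 400: 0.
Leap years = 4 − 1 + 0 = 3.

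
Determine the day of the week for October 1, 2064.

Doomsday rule: the anchor day for the 2000s is Tuesday. For year 64: 64÷12 = 5 r 4, and 4÷4 = 1, so 5+4+1 = 10.
Tuesday + 10 ≡ Friday — that's 2064's doomsday.
In October the doomsday date is Oct 10.
Oct 1 is 9 days before Oct 10; 9 mod 7 = 2, so Friday − 2 = Wednesday.

Wednesday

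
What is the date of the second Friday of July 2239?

July 12, 2239

July 1, 2239 is a Monday.
The first Friday is therefore July 5 (4 days later).
The second Friday is 5 + 1×7 = July 12.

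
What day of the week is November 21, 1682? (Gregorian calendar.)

Saturday

Doomsday rule: the anchor day for the 1600s is Tuesday. For year 82: 82÷12 = 6 r 10, and 10÷4 = 2, so 6+10+2 = 18.
Tuesday + 18 ≡ Saturday — that's 1682's doomsday.
In November the doomsday date is Nov 7.
Nov 21 is 14 days after Nov 7; 14 mod 7 = 0, so Saturday + 0 = Saturday.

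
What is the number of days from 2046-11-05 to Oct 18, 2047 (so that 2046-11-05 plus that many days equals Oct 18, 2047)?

347

Nov 5, 2046 → Dec 5, 2046: 30 days (November has 30).
Dec 5, 2046 → Jan 5, 2047: 31 days (December has 31).
Jan 5, 2047 → Feb 5, 2047: 31 days (January has 31).
Feb 5, 2047 → Mar 5, 2047: 28 days (February has 28).
Mar 5, 2047 → Apr 5, 2047: 31 days (March has 31).
Apr 5, 2047 → May 5, 2047: 30 days (April has 30).
May 5, 2047 → Jun 5, 2047: 31 days (May has 31).
Jun 5, 2047 → Jul 5, 2047: 30 days (June has 30).
Jul 5, 2047 → Aug 5, 2047: 31 days (July has 31).
Aug 5, 2047 → Sep 5, 2047: 31 days (August has 31).
Sep 5, 2047 → Oct 5, 2047: 30 days (September has 30).
Oct 5, 2047 → Oct 18, 2047: 13 days.
Total: 347 days.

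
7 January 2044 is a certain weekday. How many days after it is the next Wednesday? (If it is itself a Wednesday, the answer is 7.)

6

Jan 7, 2044 is a Thursday.
From Thursday to the next Wednesday is 6 days.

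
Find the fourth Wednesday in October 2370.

October 1, 2370 is a Thursday.
The first Wednesday is therefore October 7 (6 days later).
The fourth Wednesday is 7 + 3×7 = October 28.

October 28, 2370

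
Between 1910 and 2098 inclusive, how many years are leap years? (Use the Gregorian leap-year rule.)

Multiples of 4 in [1910,2098]: 47.
Of those, multiples of 100: 1 (not leap unless ÷400).
Multiples of 400: 1.
Leap years = 47 − 1 + 1 = 47.

47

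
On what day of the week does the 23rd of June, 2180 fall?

Friday

Doomsday rule: the anchor day for the 2100s is Sunday. For year 80: 80÷12 = 6 r 8, and 8÷4 = 2, so 6+8+2 = 16.
Sunday + 16 ≡ Tuesday — that's 2180's doomsday.
In June the doomsday date is Jun 6.
Jun 23 is 17 days after Jun 6; 17 mod 7 = 3, so Tuesday + 3 = Friday.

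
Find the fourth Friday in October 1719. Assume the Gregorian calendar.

October 1, 1719 is a Sunday.
The first Friday is therefore October 6 (5 days later).
The fourth Friday is 6 + 3×7 = October 27.

October 27, 1719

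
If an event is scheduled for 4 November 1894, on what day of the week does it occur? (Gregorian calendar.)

Sunday

Doomsday rule: the anchor day for the 1800s is Friday. For year 94: 94÷12 = 7 r 10, and 10÷4 = 2, so 7+10+2 = 19.
Friday + 19 ≡ Wednesday — that's 1894's doomsday.
In November the doomsday date is Nov 7.
Nov 4 is 3 days before Nov 7; 3 mod 7 = 3, so Wednesday − 3 = Sunday.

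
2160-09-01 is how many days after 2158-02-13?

Feb 13, 2158 → Feb 13, 2159: 365 days.
Feb 13, 2159 → Feb 13, 2160: 365 days.
Feb 13, 2160 → Mar 13, 2160: 29 days (February has 29).
Mar 13, 2160 → Apr 13, 2160: 31 days (March has 31).
Apr 13, 2160 → May 13, 2160: 30 days (April has 30).
May 13, 2160 → Jun 13, 2160: 31 days (May has 31).
Jun 13, 2160 → Jul 13, 2160: 30 days (June has 30).
Jul 13, 2160 → Aug 13, 2160: 31 days (July has 31).
Aug 13, 2160 → Sep 1, 2160: 19 days.
Total: 931 days.

931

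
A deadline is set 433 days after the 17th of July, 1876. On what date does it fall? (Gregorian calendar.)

+365 (one year) → Jul 17, 1877 (68 left).
Jul has 31 days: +15 → Aug 1, 1877 (53 left).
Aug has 31 days: +31 → Sep 1, 1877 (22 left).
+22 → Sep 23, 1877.

September 23, 1877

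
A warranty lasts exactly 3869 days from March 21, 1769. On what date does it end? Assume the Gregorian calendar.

October 24, 1779

+365 (one year) → Mar 21, 1770 (3504 left).
+365 (one year) → Mar 21, 1771 (3139 left).
+366 (one year; includes Feb 29, 1772) → Mar 21, 1772 (2773 left).
+365 (one year) → Mar 21, 1773 (2408 left).
+365 (one year) → Mar 21, 1774 (2043 left).
+365 (one year) → Mar 21, 1775 (1678 left).
+366 (one year; includes Feb 29, 1776) → Mar 21, 1776 (1312 left).
+365 (one year) → Mar 21, 1777 (947 left).
+365 (one year) → Mar 21, 1778 (582 left).
+365 (one year) → Mar 21, 1779 (217 left).
Mar has 31 days: +11 → Apr 1, 1779 (206 left).
Apr has 30 days: +30 → May 1, 1779 (176 left).
May has 31 days: +31 → Jun 1, 1779 (145 left).
Jun has 30 days: +30 → Jul 1, 1779 (115 left).
Jul has 31 days: +31 → Aug 1, 1779 (84 left).
Aug has 31 days: +31 → Sep 1, 1779 (53 left).
Sep has 30 days: +30 → Oct 1, 1779 (23 left).
+23 → Oct 24, 1779.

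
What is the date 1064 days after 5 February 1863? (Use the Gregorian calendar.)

January 4, 1866

+365 (one year) → Feb 5, 1864 (699 left).
+366 (one year; includes Feb 29, 1864) → Feb 5, 1865 (333 left).
Feb has 28 days: +24 → Mar 1, 1865 (309 left).
Mar has 31 days: +31 → Apr 1, 1865 (278 left).
Apr has 30 days: +30 → May 1, 1865 (248 left).
May has 31 days: +31 → Jun 1, 1865 (217 left).
Jun has 30 days: +30 → Jul 1, 1865 (187 left).
Jul has 31 days: +31 → Aug 1, 1865 (156 left).
Aug has 31 days: +31 → Sep 1, 1865 (125 left).
Sep has 30 days: +30 → Oct 1, 1865 (95 left).
Oct has 31 days: +31 → Nov 1, 1865 (64 left).
Nov has 30 days: +30 → Dec 1, 1865 (34 left).
Dec has 31 days: +31 → Jan 1, 1866 (3 left).
+3 → Jan 4, 1866.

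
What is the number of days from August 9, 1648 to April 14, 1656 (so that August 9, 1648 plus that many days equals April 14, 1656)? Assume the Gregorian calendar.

2805

Aug 9, 1648 → Aug 9, 1649: 365 days.
Aug 9, 1649 → Aug 9, 1650: 365 days.
Aug 9, 1650 → Aug 9, 1651: 365 days.
Aug 9, 1651 → Aug 9, 1652: 366 days (Feb 29, 1652 is in that span).
Aug 9, 1652 → Aug 9, 1653: 365 days.
Aug 9, 1653 → Aug 9, 1654: 365 days.
Aug 9, 1654 → Aug 9, 1655: 365 days.
Aug 9, 1655 → Sep 9, 1655: 31 days (August has 31).
Sep 9, 1655 → Oct 9, 1655: 30 days (September has 30).
Oct 9, 1655 → Nov 9, 1655: 31 days (October has 31).
Nov 9, 1655 → Dec 9, 1655: 30 days (November has 30).
Dec 9, 1655 → Jan 9, 1656: 31 days (December has 31).
Jan 9, 1656 → Feb 9, 1656: 31 days (January has 31).
Feb 9, 1656 → Mar 9, 1656: 29 days (February has 29).
Mar 9, 1656 → Apr 9, 1656: 31 days (March has 31).
Apr 9, 1656 → Apr 14, 1656: 5 days.
Total: 2805 days.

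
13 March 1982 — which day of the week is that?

Doomsday rule: the anchor day for the 1900s is Wednesday. For year 82: 82÷12 = 6 r 10, and 10÷4 = 2, so 6+10+2 = 18.
Wednesday + 18 ≡ Sunday — that's 1982's doomsday.
In March the doomsday date is Mar 14.
Mar 13 is 1 day before Mar 14; 1 mod 7 = 1, so Sunday − 1 = Saturday.

Saturday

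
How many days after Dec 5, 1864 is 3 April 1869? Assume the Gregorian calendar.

1580

Dec 5, 1864 → Dec 5, 1865: 365 days.
Dec 5, 1865 → Dec 5, 1866: 365 days.
Dec 5, 1866 → Dec 5, 1867: 365 days.
Dec 5, 1867 → Dec 5, 1868: 366 days (Feb 29, 1868 is in that span).
Dec 5, 1868 → Jan 5, 1869: 31 days (December has 31).
Jan 5, 1869 → Feb 5, 1869: 31 days (January has 31).
Feb 5, 1869 → Mar 5, 1869: 28 days (February has 28).
Mar 5, 1869 → Apr 3, 1869: 29 days.
Total: 1580 days.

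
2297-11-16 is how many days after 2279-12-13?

6548

Dec 13, 2279 → Dec 13, 2280: 366 days (Feb 29, 2280 is in that span).
Dec 13, 2280 → Dec 13, 2281: 365 days.
Dec 13, 2281 → Dec 13, 2282: 365 days.
Dec 13, 2282 → Dec 13, 2283: 365 days.
Dec 13, 2283 → Dec 13, 2284: 366 days (Feb 29, 2284 is in that span).
Dec 13, 2284 → Dec 13, 2285: 365 days.
Dec 13, 2285 → Dec 13, 2286: 365 days.
Dec 13, 2286 → Dec 13, 2287: 365 days.
Dec 13, 2287 → Dec 13, 2288: 366 days (Feb 29, 2288 is in that span).
Dec 13, 2288 → Dec 13, 2289: 365 days.
Dec 13, 2289 → Dec 13, 2290: 365 days.
Dec 13, 2290 → Dec 13, 2291: 365 days.
Dec 13, 2291 → Dec 13, 2292: 366 days (Feb 29, 2292 is in that span).
Dec 13, 2292 → Dec 13, 2293: 365 days.
Dec 13, 2293 → Dec 13, 2294: 365 days.
Dec 13, 2294 → Dec 13, 2295: 365 days.
Dec 13, 2295 → Dec 13, 2296: 366 days (Feb 29, 2296 is in that span).
Dec 13, 2296 → Jan 13, 2297: 31 days (December has 31).
Jan 13, 2297 → Feb 13, 2297: 31 days (January has 31).
Feb 13, 2297 → Mar 13, 2297: 28 days (February has 28).
Mar 13, 2297 → Apr 13, 2297: 31 days (March has 31).
Apr 13, 2297 → May 13, 2297: 30 days (April has 30).
May 13, 2297 → Jun 13, 2297: 31 days (May has 31).
Jun 13, 2297 → Jul 13, 2297: 30 days (June has 30).
Jul 13, 2297 → Aug 13, 2297: 31 days (July has 31).
Aug 13, 2297 → Sep 13, 2297: 31 days (August has 31).
Sep 13, 2297 → Oct 13, 2297: 30 days (September has 30).
Oct 13, 2297 → Nov 13, 2297: 31 days (October has 31).
Nov 13, 2297 → Nov 16, 2297: 3 days.
Total: 6548 days.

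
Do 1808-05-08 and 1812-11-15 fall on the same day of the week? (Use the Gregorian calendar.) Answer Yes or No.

Yes

From May 8, 1808 to Nov 15, 1812 is 1652 days.
1652 mod 7 = 0, so they are the same weekday.
(May 8, 1808 is a Sunday; Nov 15, 1812 is a Sunday.)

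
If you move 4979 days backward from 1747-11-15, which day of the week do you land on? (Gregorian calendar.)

First find the weekday of Nov 15, 1747. Doomsday rule: the anchor day for the 1700s is Sunday. For year 47: 47÷12 = 3 r 11, and 11÷4 = 2, so 3+11+2 = 16.
Sunday + 16 ≡ Tuesday — that's 1747's doomsday.
In November the doomsday date is Nov 7.
Nov 15 is 8 days after Nov 7; 8 mod 7 = 1, so Tuesday + 1 = Wednesday.
4979 mod 7 = 2, so 4979 days before a Wednesday is Wednesday − 2 = Monday.

Monday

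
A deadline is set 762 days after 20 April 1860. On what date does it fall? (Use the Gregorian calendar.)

+365 (one year) → Apr 20, 1861 (397 left).
Apr has 30 days: +11 → May 1, 1861 (386 left).
May has 31 days: +31 → Jun 1, 1861 (355 left).
Jun has 30 days: +30 → Jul 1, 1861 (325 left).
Jul has 31 days: +31 → Aug 1, 1861 (294 left).
Aug has 31 days: +31 → Sep 1, 1861 (263 left).
Sep has 30 days: +30 → Oct 1, 1861 (233 left).
Oct has 31 days: +31 → Nov 1, 1861 (202 left).
Nov has 30 days: +30 → Dec 1, 1861 (172 left).
Dec has 31 days: +31 → Jan 1, 1862 (141 left).
Jan has 31 days: +31 → Feb 1, 1862 (110 left).
Feb has 28 days: +28 → Mar 1, 1862 (82 left).
Mar has 31 days: +31 → Apr 1, 1862 (51 left).
Apr has 30 days: +30 → May 1, 1862 (21 left).
+21 → May 22, 1862.

May 22, 1862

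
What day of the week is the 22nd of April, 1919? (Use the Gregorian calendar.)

Tuesday

January 1, 1919 is a Wednesday.
Jan 1, 1919 → Feb 1, 1919: 31 days (January has 31).
Feb 1, 1919 → Mar 1, 1919: 28 days (February has 28).
Mar 1, 1919 → Apr 1, 1919: 31 days (March has 31).
Apr 1, 1919 → Apr 22, 1919: 21 days.
Total: 111 days.
111 mod 7 = 6, so Wednesday + 6 = Tuesday.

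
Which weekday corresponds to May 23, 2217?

Friday

Doomsday rule: the anchor day for the 2200s is Friday. For year 17: 17÷12 = 1 r 5, and 5÷4 = 1, so 1+5+1 = 7.
Friday + 7 ≡ Friday — that's 2217's doomsday.
In May the doomsday date is May 9.
May 23 is 14 days after May 9; 14 mod 7 = 0, so Friday + 0 = Friday.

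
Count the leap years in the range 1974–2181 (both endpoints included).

Multiples of 4 in [1974,2181]: 52.
Of those, multiples of 100: 2 (not leap unless ÷400).
Multiples of 400: 1.
Leap years = 52 − 2 + 1 = 51.

51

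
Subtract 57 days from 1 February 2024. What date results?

−1 → Jan 31, 2024 (end of Jan, 31 days; 56 left).
−31 → Dec 31, 2023 (end of Dec, 31 days; 25 left).
−25 → Dec 6, 2023.

December 6, 2023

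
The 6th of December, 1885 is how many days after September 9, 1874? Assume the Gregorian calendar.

Sep 9, 1874 → Sep 9, 1875: 365 days.
Sep 9, 1875 → Sep 9, 1876: 366 days (Feb 29, 1876 is in that span).
Sep 9, 1876 → Sep 9, 1877: 365 days.
Sep 9, 1877 → Sep 9, 1878: 365 days.
Sep 9, 1878 → Sep 9, 1879: 365 days.
Sep 9, 1879 → Sep 9, 1880: 366 days (Feb 29, 1880 is in that span).
Sep 9, 1880 → Sep 9, 1881: 365 days.
Sep 9, 1881 → Sep 9, 1882: 365 days.
Sep 9, 1882 → Sep 9, 1883: 365 days.
Sep 9, 1883 → Sep 9, 1884: 366 days (Feb 29, 1884 is in that span).
Sep 9, 1884 → Sep 9, 1885: 365 days.
Sep 9, 1885 → Oct 9, 1885: 30 days (September has 30).
Oct 9, 1885 → Nov 9, 1885: 31 days (October has 31).
Nov 9, 1885 → Dec 6, 1885: 27 days.
Total: 4106 days.

4106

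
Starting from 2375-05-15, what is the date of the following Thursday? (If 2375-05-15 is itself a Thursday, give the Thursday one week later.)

May 22, 2375

May 15, 2375 is a Thursday.
From Thursday to the next Thursday is 7 days.
May 15, 2375 + 7 = May 22, 2375.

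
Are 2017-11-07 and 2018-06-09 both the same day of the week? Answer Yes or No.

From Nov 7, 2017 to Jun 9, 2018 is 214 days.
214 mod 7 = 4, so they are different weekdays.
(Nov 7, 2017 is a Tuesday; Jun 9, 2018 is a Saturday.)

No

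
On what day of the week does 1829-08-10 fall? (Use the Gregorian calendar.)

Doomsday rule: the anchor day for the 1800s is Friday. For year 29: 29÷12 = 2 r 5, and 5÷4 = 1, so 2+5+1 = 8.
Friday + 8 ≡ Saturday — that's 1829's doomsday.
In August the doomsday date is Aug 8.
Aug 10 is 2 days after Aug 8; 2 mod 7 = 2, so Saturday + 2 = Monday.

Monday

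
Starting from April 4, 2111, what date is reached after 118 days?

July 31, 2111

Apr has 30 days: +27 → May 1, 2111 (91 left).
May has 31 days: +31 → Jun 1, 2111 (60 left).
Jun has 30 days: +30 → Jul 1, 2111 (30 left).
+30 → Jul 31, 2111.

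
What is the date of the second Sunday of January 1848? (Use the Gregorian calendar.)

January 1, 1848 is a Saturday.
The first Sunday is therefore January 2 (1 days later).
The second Sunday is 2 + 1×7 = January 9.

January 9, 1848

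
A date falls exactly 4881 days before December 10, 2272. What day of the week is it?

Dec 10, 2272 is a Tuesday.
4881 mod 7 = 2, so 4881 days before a Tuesday is Tuesday − 2 = Sunday.

Sunday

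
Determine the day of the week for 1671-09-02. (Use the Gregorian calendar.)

Doomsday rule: the anchor day for the 1600s is Tuesday. For year 71: 71÷12 = 5 r 11, and 11÷4 = 2, so 5+11+2 = 18.
Tuesday + 18 ≡ Saturday — that's 1671's doomsday.
In September the doomsday date is Sep 5.
Sep 2 is 3 days before Sep 5; 3 mod 7 = 3, so Saturday − 3 = Wednesday.

Wednesday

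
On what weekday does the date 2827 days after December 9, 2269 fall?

First find the weekday of Dec 9, 2269. Doomsday rule: the anchor day for the 2200s is Friday. For year 69: 69÷12 = 5 r 9, and 9÷4 = 2, so 5+9+2 = 16.
Friday + 16 ≡ Sunday — that's 2269's doomsday.
In December the doomsday date is Dec 12.
Dec 9 is 3 days before Dec 12; 3 mod 7 = 3, so Sunday − 3 = Thursday.
2827 mod 7 = 6, so 2827 days after a Thursday is Thursday + 6 = Wednesday.

Wednesday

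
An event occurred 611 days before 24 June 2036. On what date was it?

−366 (one year; includes Feb 29, 2036) → Jun 24, 2035 (245 left).
−24 → May 31, 2035 (end of May, 31 days; 221 left).
−31 → Apr 30, 2035 (end of Apr, 30 days; 190 left).
−30 → Mar 31, 2035 (end of Mar, 31 days; 160 left).
−31 → Feb 28, 2035 (end of Feb, 28 days; 129 left).
−28 → Jan 31, 2035 (end of Jan, 31 days; 101 left).
−31 → Dec 31, 2034 (end of Dec, 31 days; 70 left).
−31 → Nov 30, 2034 (end of Nov, 30 days; 39 left).
−30 → Oct 31, 2034 (end of Oct, 31 days; 9 left).
−9 → Oct 22, 2034.

October 22, 2034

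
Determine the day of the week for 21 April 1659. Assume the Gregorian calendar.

Doomsday rule: the anchor day for the 1600s is Tuesday. For year 59: 59÷12 = 4 r 11, and 11÷4 = 2, so 4+11+2 = 17.
Tuesday + 17 ≡ Friday — that's 1659's doomsday.
In April the doomsday date is Apr 4.
Apr 21 is 17 days after Apr 4; 17 mod 7 = 3, so Friday + 3 = Monday.

Monday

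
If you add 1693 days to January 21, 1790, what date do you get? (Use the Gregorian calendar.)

+365 (one year) → Jan 21, 1791 (1328 left).
+365 (one year) → Jan 21, 1792 (963 left).
+366 (one year; includes Feb 29, 1792) → Jan 21, 1793 (597 left).
+365 (one year) → Jan 21, 1794 (232 left).
Jan has 31 days: +11 → Feb 1, 1794 (221 left).
Feb has 28 days: +28 → Mar 1, 1794 (193 left).
Mar has 31 days: +31 → Apr 1, 1794 (162 left).
Apr has 30 days: +30 → May 1, 1794 (132 left).
May has 31 days: +31 → Jun 1, 1794 (101 left).
Jun has 30 days: +30 → Jul 1, 1794 (71 left).
Jul has 31 days: +31 → Aug 1, 1794 (40 left).
Aug has 31 days: +31 → Sep 1, 1794 (9 left).
+9 → Sep 10, 1794.

September 10, 1794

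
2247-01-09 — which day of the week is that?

Saturday

January 1, 2247 is a Friday.
Jan 1, 2247 → Jan 9, 2247: 8 days.
Total: 8 days.
8 mod 7 = 1, so Friday + 1 = Saturday.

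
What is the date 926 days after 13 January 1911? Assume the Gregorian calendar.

July 27, 1913

+365 (one year) → Jan 13, 1912 (561 left).
+366 (one year; includes Feb 29, 1912) → Jan 13, 1913 (195 left).
Jan has 31 days: +19 → Feb 1, 1913 (176 left).
Feb has 28 days: +28 → Mar 1, 1913 (148 left).
Mar has 31 days: +31 → Apr 1, 1913 (117 left).
Apr has 30 days: +30 → May 1, 1913 (87 left).
May has 31 days: +31 → Jun 1, 1913 (56 left).
Jun has 30 days: +30 → Jul 1, 1913 (26 left).
+26 → Jul 27, 1913.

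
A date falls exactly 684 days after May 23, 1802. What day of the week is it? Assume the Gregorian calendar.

May 23, 1802 is a Sunday.
684 mod 7 = 5, so 684 days after a Sunday is Sunday + 5 = Friday.

Friday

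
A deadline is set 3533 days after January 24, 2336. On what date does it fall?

+366 (one year; includes Feb 29, 2336) → Jan 24, 2337 (3167 left).
+365 (one year) → Jan 24, 2338 (2802 left).
+365 (one year) → Jan 24, 2339 (2437 left).
+365 (one year) → Jan 24, 2340 (2072 left).
+366 (one year; includes Feb 29, 2340) → Jan 24, 2341 (1706 left).
+365 (one year) → Jan 24, 2342 (1341 left).
+365 (one year) → Jan 24, 2343 (976 left).
+365 (one year) → Jan 24, 2344 (611 left).
+366 (one year; includes Feb 29, 2344) → Jan 24, 2345 (245 left).
Jan has 31 days: +8 → Feb 1, 2345 (237 left).
Feb has 28 days: +28 → Mar 1, 2345 (209 left).
Mar has 31 days: +31 → Apr 1, 2345 (178 left).
Apr has 30 days: +30 → May 1, 2345 (148 left).
May has 31 days: +31 → Jun 1, 2345 (117 left).
Jun has 30 days: +30 → Jul 1, 2345 (87 left).
Jul has 31 days: +31 → Aug 1, 2345 (56 left).
Aug has 31 days: +31 → Sep 1, 2345 (25 left).
+25 → Sep 26, 2345.

September 26, 2345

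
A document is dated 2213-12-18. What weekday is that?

Doomsday rule: the anchor day for the 2200s is Friday. For year 13: 13÷12 = 1 r 1, and 1÷4 = 0, so 1+1+0 = 2.
Friday + 2 ≡ Sunday — that's 2213's doomsday.
In December the doomsday date is Dec 12.
Dec 18 is 6 days after Dec 12; 6 mod 7 = 6, so Sunday + 6 = Saturday.

Saturday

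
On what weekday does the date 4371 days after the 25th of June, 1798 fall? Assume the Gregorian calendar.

Thursday

First find the weekday of Jun 25, 1798. Doomsday rule: the anchor day for the 1700s is Sunday. For year 98: 98÷12 = 8 r 2, and 2÷4 = 0, so 8+2+0 = 10.
Sunday + 10 ≡ Wednesday — that's 1798's doomsday.
In June the doomsday date is Jun 6.
Jun 25 is 19 days after Jun 6; 19 mod 7 = 5, so Wednesday + 5 = Monday.
4371 mod 7 = 3, so 4371 days after a Monday is Monday + 3 = Thursday.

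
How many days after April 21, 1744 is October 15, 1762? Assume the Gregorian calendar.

Apr 21, 1744 → Apr 21, 1745: 365 days.
Apr 21, 1745 → Apr 21, 1746: 365 days.
Apr 21, 1746 → Apr 21, 1747: 365 days.
Apr 21, 1747 → Apr 21, 1748: 366 days (Feb 29, 1748 is in that span).
Apr 21, 1748 → Apr 21, 1749: 365 days.
Apr 21, 1749 → Apr 21, 1750: 365 days.
Apr 21, 1750 → Apr 21, 1751: 365 days.
Apr 21, 1751 → Apr 21, 1752: 366 days (Feb 29, 1752 is in that span).
Apr 21, 1752 → Apr 21, 1753: 365 days.
Apr 21, 1753 → Apr 21, 1754: 365 days.
Apr 21, 1754 → Apr 21, 1755: 365 days.
Apr 21, 1755 → Apr 21, 1756: 366 days (Feb 29, 1756 is in that span).
Apr 21, 1756 → Apr 21, 1757: 365 days.
Apr 21, 1757 → Apr 21, 1758: 365 days.
Apr 21, 1758 → Apr 21, 1759: 365 days.
Apr 21, 1759 → Apr 21, 1760: 366 days (Feb 29, 1760 is in that span).
Apr 21, 1760 → Apr 21, 1761: 365 days.
Apr 21, 1761 → Apr 21, 1762: 365 days.
Apr 21, 1762 → May 21, 1762: 30 days (April has 30).
May 21, 1762 → Jun 21, 1762: 31 days (May has 31).
Jun 21, 1762 → Jul 21, 1762: 30 days (June has 30).
Jul 21, 1762 → Aug 21, 1762: 31 days (July has 31).
Aug 21, 1762 → Sep 21, 1762: 31 days (August has 31).
Sep 21, 1762 → Oct 15, 1762: 24 days.
Total: 6751 days.

6751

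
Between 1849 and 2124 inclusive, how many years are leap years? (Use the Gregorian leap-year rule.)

Multiples of 4 in [1849,2124]: 69.
Of those, multiples of 100: 3 (not leap unless ÷400).
Multiples of 400: 1.
Leap years = 69 − 3 + 1 = 67.

67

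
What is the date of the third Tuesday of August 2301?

August 1, 2301 is a Thursday.
The first Tuesday is therefore August 6 (5 days later).
The third Tuesday is 6 + 2×7 = August 20.

August 20, 2301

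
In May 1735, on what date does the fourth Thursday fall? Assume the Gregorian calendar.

May 1, 1735 is a Sunday.
The first Thursday is therefore May 5 (4 days later).
The fourth Thursday is 5 + 3×7 = May 26.

May 26, 1735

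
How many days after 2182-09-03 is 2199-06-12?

Sep 3, 2182 → Sep 3, 2183: 365 days.
Sep 3, 2183 → Sep 3, 2184: 366 days (Feb 29, 2184 is in that span).
Sep 3, 2184 → Sep 3, 2185: 365 days.
Sep 3, 2185 → Sep 3, 2186: 365 days.
Sep 3, 2186 → Sep 3, 2187: 365 days.
Sep 3, 2187 → Sep 3, 2188: 366 days (Feb 29, 2188 is in that span).
Sep 3, 2188 → Sep 3, 2189: 365 days.
Sep 3, 2189 → Sep 3, 2190: 365 days.
Sep 3, 2190 → Sep 3, 2191: 365 days.
Sep 3, 2191 → Sep 3, 2192: 366 days (Feb 29, 2192 is in that span).
Sep 3, 2192 → Sep 3, 2193: 365 days.
Sep 3, 2193 → Sep 3, 2194: 365 days.
Sep 3, 2194 → Sep 3, 2195: 365 days.
Sep 3, 2195 → Sep 3, 2196: 366 days (Feb 29, 2196 is in that span).
Sep 3, 2196 → Sep 3, 2197: 365 days.
Sep 3, 2197 → Sep 3, 2198: 365 days.
Sep 3, 2198 → Oct 3, 2198: 30 days (September has 30).
Oct 3, 2198 → Nov 3, 2198: 31 days (October has 31).
Nov 3, 2198 → Dec 3, 2198: 30 days (November has 30).
Dec 3, 2198 → Jan 3, 2199: 31 days (December has 31).
Jan 3, 2199 → Feb 3, 2199: 31 days (January has 31).
Feb 3, 2199 → Mar 3, 2199: 28 days (February has 28).
Mar 3, 2199 → Apr 3, 2199: 31 days (March has 31).
Apr 3, 2199 → May 3, 2199: 30 days (April has 30).
May 3, 2199 → Jun 3, 2199: 31 days (May has 31).
Jun 3, 2199 → Jun 12, 2199: 9 days.
Total: 6126 days.

6126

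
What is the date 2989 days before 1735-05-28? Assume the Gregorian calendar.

−365 (one year) → May 28, 1734 (2624 left).
−365 (one year) → May 28, 1733 (2259 left).
−365 (one year) → May 28, 1732 (1894 left).
−366 (one year; includes Feb 29, 1732) → May 28, 1731 (1528 left).
−365 (one year) → May 28, 1730 (1163 left).
−365 (one year) → May 28, 1729 (798 left).
−365 (one year) → May 28, 1728 (433 left).
−366 (one year; includes Feb 29, 1728) → May 28, 1727 (67 left).
−28 → Apr 30, 1727 (end of Apr, 30 days; 39 left).
−30 → Mar 31, 1727 (end of Mar, 31 days; 9 left).
−9 → Mar 22, 1727.

March 22, 1727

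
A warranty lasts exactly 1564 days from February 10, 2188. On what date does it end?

+366 (one year; includes Feb 29, 2188) → Feb 10, 2189 (1198 left).
+365 (one year) → Feb 10, 2190 (833 left).
+365 (one year) → Feb 10, 2191 (468 left).
+365 (one year) → Feb 10, 2192 (103 left).
Feb has 29 days: +20 → Mar 1, 2192 (83 left).
Mar has 31 days: +31 → Apr 1, 2192 (52 left).
Apr has 30 days: +30 → May 1, 2192 (22 left).
+22 → May 23, 2192.

May 23, 2192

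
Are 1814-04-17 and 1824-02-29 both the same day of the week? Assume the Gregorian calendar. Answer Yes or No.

Yes

From Apr 17, 1814 to Feb 29, 1824 is 3605 days.
3605 mod 7 = 0, so they are the same weekday.
(Apr 17, 1814 is a Sunday; Feb 29, 1824 is a Sunday.)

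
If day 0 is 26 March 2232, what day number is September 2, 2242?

3812

Mar 26, 2232 → Mar 26, 2233: 365 days.
Mar 26, 2233 → Mar 26, 2234: 365 days.
Mar 26, 2234 → Mar 26, 2235: 365 days.
Mar 26, 2235 → Mar 26, 2236: 366 days (Feb 29, 2236 is in that span).
Mar 26, 2236 → Mar 26, 2237: 365 days.
Mar 26, 2237 → Mar 26, 2238: 365 days.
Mar 26, 2238 → Mar 26, 2239: 365 days.
Mar 26, 2239 → Mar 26, 2240: 366 days (Feb 29, 2240 is in that span).
Mar 26, 2240 → Mar 26, 2241: 365 days.
Mar 26, 2241 → Mar 26, 2242: 365 days.
Mar 26, 2242 → Apr 26, 2242: 31 days (March has 31).
Apr 26, 2242 → May 26, 2242: 30 days (April has 30).
May 26, 2242 → Jun 26, 2242: 31 days (May has 31).
Jun 26, 2242 → Jul 26, 2242: 30 days (June has 30).
Jul 26, 2242 → Aug 26, 2242: 31 days (July has 31).
Aug 26, 2242 → Sep 2, 2242: 7 days.
Total: 3812 days.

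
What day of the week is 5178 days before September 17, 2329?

Thursday

Sep 17, 2329 is a Tuesday.
5178 mod 7 = 5, so 5178 days before a Tuesday is Tuesday − 5 = Thursday.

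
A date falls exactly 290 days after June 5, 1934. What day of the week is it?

Friday

First find the weekday of Jun 5, 1934. Doomsday rule: the anchor day for the 1900s is Wednesday. For year 34: 34÷12 = 2 r 10, and 10÷4 = 2, so 2+10+2 = 14.
Wednesday + 14 ≡ Wednesday — that's 1934's doomsday.
In June the doomsday date is Jun 6.
Jun 5 is 1 day before Jun 6; 1 mod 7 = 1, so Wednesday − 1 = Tuesday.
290 mod 7 = 3, so 290 days after a Tuesday is Tuesday + 3 = Friday.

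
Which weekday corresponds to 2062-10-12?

January 1, 2062 is a Sunday.
Jan 1, 2062 → Feb 1, 2062: 31 days (January has 31).
Feb 1, 2062 → Mar 1, 2062: 28 days (February has 28).
Mar 1, 2062 → Apr 1, 2062: 31 days (March has 31).
Apr 1, 2062 → May 1, 2062: 30 days (April has 30).
May 1, 2062 → Jun 1, 2062: 31 days (May has 31).
Jun 1, 2062 → Jul 1, 2062: 30 days (June has 30).
Jul 1, 2062 → Aug 1, 2062: 31 days (July has 31).
Aug 1, 2062 → Sep 1, 2062: 31 days (August has 31).
Sep 1, 2062 → Oct 1, 2062: 30 days (September has 30).
Oct 1, 2062 → Oct 12, 2062: 11 days.
Total: 284 days.
284 mod 7 = 4, so Sunday + 4 = Thursday.

Thursday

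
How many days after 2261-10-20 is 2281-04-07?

7109

Oct 20, 2261 → Oct 20, 2262: 365 days.
Oct 20, 2262 → Oct 20, 2263: 365 days.
Oct 20, 2263 → Oct 20, 2264: 366 days (Feb 29, 2264 is in that span).
Oct 20, 2264 → Oct 20, 2265: 365 days.
Oct 20, 2265 → Oct 20, 2266: 365 days.
Oct 20, 2266 → Oct 20, 2267: 365 days.
Oct 20, 2267 → Oct 20, 2268: 366 days (Feb 29, 2268 is in that span).
Oct 20, 2268 → Oct 20, 2269: 365 days.
Oct 20, 2269 → Oct 20, 2270: 365 days.
Oct 20, 2270 → Oct 20, 2271: 365 days.
Oct 20, 2271 → Oct 20, 2272: 366 days (Feb 29, 2272 is in that span).
Oct 20, 2272 → Oct 20, 2273: 365 days.
Oct 20, 2273 → Oct 20, 2274: 365 days.
Oct 20, 2274 → Oct 20, 2275: 365 days.
Oct 20, 2275 → Oct 20, 2276: 366 days (Feb 29, 2276 is in that span).
Oct 20, 2276 → Oct 20, 2277: 365 days.
Oct 20, 2277 → Oct 20, 2278: 365 days.
Oct 20, 2278 → Oct 20, 2279: 365 days.
Oct 20, 2279 → Oct 20, 2280: 366 days (Feb 29, 2280 is in that span).
Oct 20, 2280 → Nov 20, 2280: 31 days (October has 31).
Nov 20, 2280 → Dec 20, 2280: 30 days (November has 30).
Dec 20, 2280 → Jan 20, 2281: 31 days (December has 31).
Jan 20, 2281 → Feb 20, 2281: 31 days (January has 31).
Feb 20, 2281 → Mar 20, 2281: 28 days (February has 28).
Mar 20, 2281 → Apr 7, 2281: 18 days.
Total: 7109 days.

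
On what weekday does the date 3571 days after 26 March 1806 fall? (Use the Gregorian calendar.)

Thursday

First find the weekday of Mar 26, 1806. Doomsday rule: the anchor day for the 1800s is Friday. For year 06: 6÷12 = 0 r 6, and 6÷4 = 1, so 0+6+1 = 7.
Friday + 7 ≡ Friday — that's 1806's doomsday.
In March the doomsday date is Mar 14.
Mar 26 is 12 days after Mar 14; 12 mod 7 = 5, so Friday + 5 = Wednesday.
3571 mod 7 = 1, so 3571 days after a Wednesday is Wednesday + 1 = Thursday.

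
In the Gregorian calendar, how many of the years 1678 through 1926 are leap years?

Multiples of 4 in [1678,1926]: 62.
Of those, multiples of 100: 3 (not leap unless ÷400).
Multiples of 400: 0.
Leap years = 62 − 3 + 0 = 59.

59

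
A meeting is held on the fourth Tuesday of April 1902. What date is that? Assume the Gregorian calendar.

April 22, 1902

April 1, 1902 is a Tuesday.
The first Tuesday is therefore April 1 (same day).
The fourth Tuesday is 1 + 3×7 = April 22.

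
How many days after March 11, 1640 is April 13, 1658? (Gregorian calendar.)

6607

Mar 11, 1640 → Mar 11, 1641: 365 days.
Mar 11, 1641 → Mar 11, 1642: 365 days.
Mar 11, 1642 → Mar 11, 1643: 365 days.
Mar 11, 1643 → Mar 11, 1644: 366 days (Feb 29, 1644 is in that span).
Mar 11, 1644 → Mar 11, 1645: 365 days.
Mar 11, 1645 → Mar 11, 1646: 365 days.
Mar 11, 1646 → Mar 11, 1647: 365 days.
Mar 11, 1647 → Mar 11, 1648: 366 days (Feb 29, 1648 is in that span).
Mar 11, 1648 → Mar 11, 1649: 365 days.
Mar 11, 1649 → Mar 11, 1650: 365 days.
Mar 11, 1650 → Mar 11, 1651: 365 days.
Mar 11, 1651 → Mar 11, 1652: 366 days (Feb 29, 1652 is in that span).
Mar 11, 1652 → Mar 11, 1653: 365 days.
Mar 11, 1653 → Mar 11, 1654: 365 days.
Mar 11, 1654 → Mar 11, 1655: 365 days.
Mar 11, 1655 → Mar 11, 1656: 366 days (Feb 29, 1656 is in that span).
Mar 11, 1656 → Mar 11, 1657: 365 days.
Mar 11, 1657 → Apr 11, 1657: 31 days (March has 31).
Apr 11, 1657 → May 11, 1657: 30 days (April has 30).
May 11, 1657 → Jun 11, 1657: 31 days (May has 31).
Jun 11, 1657 → Jul 11, 1657: 30 days (June has 30).
Jul 11, 1657 → Aug 11, 1657: 31 days (July has 31).
Aug 11, 1657 → Sep 11, 1657: 31 days (August has 31).
Sep 11, 1657 → Oct 11, 1657: 30 days (September has 30).
Oct 11, 1657 → Nov 11, 1657: 31 days (October has 31).
Nov 11, 1657 → Dec 11, 1657: 30 days (November has 30).
Dec 11, 1657 → Jan 11, 1658: 31 days (December has 31).
Jan 11, 1658 → Feb 11, 1658: 31 days (January has 31).
Feb 11, 1658 → Mar 11, 1658: 28 days (February has 28).
Mar 11, 1658 → Apr 11, 1658: 31 days (March has 31).
Apr 11, 1658 → Apr 13, 1658: 2 days.
Total: 6607 days.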